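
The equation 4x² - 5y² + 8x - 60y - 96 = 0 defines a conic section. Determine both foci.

(-1, -12) and (-1, 0)

4(x² + 2x) -5(y² + 12y) = 96
4(x + 1)² -5(y + 6)² = 96 + 4 - 180 = -80
Divide by -80: (y + 6)²/16 - (x + 1)²/20 = 1
Hyperbola, center (-1, -6), transverse axis vertical; a² = 16, b² = 20.
c² = a² + b² = 16 + 20 = 36, so c = 6.
Foci lie on the vertical axis through the center: (h, k ± c).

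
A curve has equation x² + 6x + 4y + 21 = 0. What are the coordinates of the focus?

Only x is squared. Complete the square in x: (x + 3)² = -4(y + 3).
Vertex (-3, -3); 4p = -4 so p = -1. Opens down.
Focus is p units from the vertex along the axis: (h, k + p).

(-3, -4)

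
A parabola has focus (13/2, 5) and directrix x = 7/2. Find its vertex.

(5, 5)

The vertex is the midpoint between the focus and the directrix along the axis of symmetry.
Axis is horizontal (directrix is vertical). Vertex x-coordinate = (13/2 + 7/2)/2 = 5; y-coordinate = 5.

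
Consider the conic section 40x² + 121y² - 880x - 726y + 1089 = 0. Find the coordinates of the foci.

(2, 3) and (20, 3)

Group: 40(x² - 22x) + 121(y² - 6y) = -1089
40(x - 11)² + 121(y - 3)² = -1089 + 4840 + 1089 = 4840
Dividing both sides by 4840: (x - 11)²/121 + (y - 3)²/40 = 1
Ellipse, center (11, 3), major axis horizontal; a² = 121, b² = 40.
c² = a² - b² = 121 - 40 = 81, so c = 9.
Foci lie on the horizontal axis through the center: (h ± c, k).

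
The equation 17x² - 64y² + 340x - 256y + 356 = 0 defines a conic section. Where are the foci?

Group the x- and y-terms: 17(x² + 20x) -64(y² + 4y) = -356
Complete the square in x and y: 17(x + 10)² -64(y + 2)² = -356 + 1700 - 256 = 1088
Dividing both sides by 1088: (x + 10)²/64 - (y + 2)²/17 = 1
Hyperbola, center (-10, -2), transverse axis horizontal; a² = 64, b² = 17.
c² = a² + b² = 64 + 17 = 81, so c = 9.
Foci lie on the horizontal axis through the center: (h ± c, k).

(-19, -2) and (-1, -2)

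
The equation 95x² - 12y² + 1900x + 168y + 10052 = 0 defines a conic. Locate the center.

(-10, 7)

Rearranging, 95(x² + 20x) -12(y² - 14y) = -10052.
Complete the square in x and y: 95(x + 10)² -12(y - 7)² = -10052 + 9500 - 588 = -1140
Divide by -1140: (y - 7)²/95 - (x + 10)²/12 = 1
Hyperbola with center (-10, 7).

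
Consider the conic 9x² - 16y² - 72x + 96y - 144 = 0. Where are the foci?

(-1, 3) and (9, 3)

Rearranging, 9(x² - 8x) -16(y² - 6y) = 144.
9(x - 4)² -16(y - 3)² = 144 + 144 - 144 = 144
Divide by 144: (x - 4)²/16 - (y - 3)²/9 = 1
Hyperbola, center (4, 3), transverse axis horizontal; a² = 16, b² = 9.
c² = a² + b² = 16 + 9 = 25, so c = 5.
Foci lie on the horizontal axis through the center: (h ± c, k).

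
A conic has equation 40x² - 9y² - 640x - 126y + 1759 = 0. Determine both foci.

(1, -7) and (15, -7)

Group: 40(x² - 16x) -9(y² + 14y) = -1759
40(x - 8)² -9(y + 7)² = -1759 + 2560 - 441 = 360
Divide through by 360 to get (x - 8)²/9 - (y + 7)²/40 = 1.
Hyperbola, center (8, -7), transverse axis horizontal; a² = 9, b² = 40.
c² = a² + b² = 9 + 40 = 49, so c = 7.
Foci lie on the horizontal axis through the center: (h ± c, k).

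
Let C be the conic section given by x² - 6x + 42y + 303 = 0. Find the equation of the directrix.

Only x is squared. Complete the square in x: (x - 3)² = -42(y + 7).
Vertex (3, -7); 4p = -42 so p = -21/2. Opens down.
Directrix is the horizontal line y = k − p = -7 − (-21/2) = 7/2.

y = 7/2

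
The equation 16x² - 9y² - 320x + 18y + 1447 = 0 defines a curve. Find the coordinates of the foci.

Group the x- and y-terms: 16(x² - 20x) -9(y² - 2y) = -1447
Complete the square in x and y: 16(x - 10)² -9(y - 1)² = -1447 + 1600 - 9 = 144
Divide by 144: (x - 10)²/9 - (y - 1)²/16 = 1
Hyperbola, center (10, 1), transverse axis horizontal; a² = 9, b² = 16.
c² = a² + b² = 9 + 16 = 25, so c = 5.
Foci lie on the horizontal axis through the center: (h ± c, k).

(5, 1) and (15, 1)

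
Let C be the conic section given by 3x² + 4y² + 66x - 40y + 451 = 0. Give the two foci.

3(x² + 22x) + 4(y² - 10y) = -451
Complete the square: 3(x + 11)² + 4(y - 5)² = -451 + 363 + 100 = 12
Divide through by 12 to get (x + 11)²/4 + (y - 5)²/3 = 1.
Ellipse, center (-11, 5), major axis horizontal; a² = 4, b² = 3.
c² = a² - b² = 4 - 3 = 1, so c = 1.
Foci lie on the horizontal axis through the center: (h ± c, k).

(-12, 5) and (-10, 5)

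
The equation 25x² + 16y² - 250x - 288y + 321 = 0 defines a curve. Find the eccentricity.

e = 3/5

Group: 25(x² - 10x) + 16(y² - 18y) = -321
25(x - 5)² + 16(y - 9)² = -321 + 625 + 1296 = 1600
Divide by 1600: (x - 5)²/64 + (y - 9)²/100 = 1
Ellipse, center (5, 9), major axis vertical; a² = 100, b² = 64.
c² = a² - b² = 36, so c = 6.
e = c/a = 6/10 = 3/5.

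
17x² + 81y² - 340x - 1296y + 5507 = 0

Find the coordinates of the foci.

Rearranging, 17(x² - 20x) + 81(y² - 16y) = -5507.
17(x - 10)² + 81(y - 8)² = -5507 + 1700 + 5184 = 1377
Divide by 1377: (x - 10)²/81 + (y - 8)²/17 = 1
Ellipse, center (10, 8), major axis horizontal; a² = 81, b² = 17.
c² = a² - b² = 81 - 17 = 64, so c = 8.
Foci lie on the horizontal axis through the center: (h ± c, k).

(2, 8) and (18, 8)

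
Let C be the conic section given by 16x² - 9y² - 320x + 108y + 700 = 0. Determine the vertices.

(4, 6) and (16, 6)

Collect terms: 16(x² - 20x) -9(y² - 12y) = -700
16(x - 10)² -9(y - 6)² = -700 + 1600 - 324 = 576
Divide through by 576 to get (x - 10)²/36 - (y - 6)²/64 = 1.
Hyperbola, center (10, 6), transverse axis horizontal; a² = 36, b² = 64.
a = 6. Vertices at (h ± a, k).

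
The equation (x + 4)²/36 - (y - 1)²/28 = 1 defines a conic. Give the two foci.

(-12, 1) and (4, 1)

Center (-4, 1). The positive term is the x-term, so the transverse axis is horizontal; a² = 36, b² = 28.
c² = a² + b² = 36 + 28 = 64, so c = 8.
Foci lie on the horizontal axis through the center: (h ± c, k).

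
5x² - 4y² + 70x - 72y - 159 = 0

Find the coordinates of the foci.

Group the x- and y-terms: 5(x² + 14x) -4(y² + 18y) = 159
Complete the square: 5(x + 7)² -4(y + 9)² = 159 + 245 - 324 = 80
Dividing both sides by 80: (x + 7)²/16 - (y + 9)²/20 = 1
Hyperbola, center (-7, -9), transverse axis horizontal; a² = 16, b² = 20.
c² = a² + b² = 16 + 20 = 36, so c = 6.
Foci lie on the horizontal axis through the center: (h ± c, k).

(-13, -9) and (-1, -9)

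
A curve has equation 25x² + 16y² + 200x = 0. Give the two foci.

25(x² + 8x) + 16y² = 0
Complete the square: 25(x + 4)² + 16y² = 0 + 400 + 0 = 400
Divide through by 400 to get (x + 4)²/16 + y²/25 = 1.
Ellipse, center (-4, 0), major axis vertical; a² = 25, b² = 16.
c² = a² - b² = 25 - 16 = 9, so c = 3.
Foci lie on the vertical axis through the center: (h, k ± c).

(-4, -3) and (-4, 3)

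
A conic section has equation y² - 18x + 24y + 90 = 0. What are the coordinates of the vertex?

(-3, -12)

Only y is squared. Complete the square in y: (y + 12)² = 18(x + 3).
Vertex (-3, -12); 4p = 18 so p = 9/2. Opens right.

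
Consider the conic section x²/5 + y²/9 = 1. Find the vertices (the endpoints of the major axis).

(0, -3) and (0, 3)

Center (0, 0). The larger denominator 9 sits under the y-term, so the major axis is vertical; a² = 9, b² = 5.
a = 3. Vertices at (h, k ± a).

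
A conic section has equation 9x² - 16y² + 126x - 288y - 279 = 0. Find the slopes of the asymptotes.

Group the x- and y-terms: 9(x² + 14x) -16(y² + 18y) = 279
Complete the square: 9(x + 7)² -16(y + 9)² = 279 + 441 - 1296 = -576
Divide by -576: (y + 9)²/36 - (x + 7)²/64 = 1
Hyperbola, center (-7, -9), transverse axis vertical; a² = 36, b² = 64.
For a vertical hyperbola the asymptotes have slope ±a/b.
Here that is ±6/8 = ±3/4.

3/4 and -3/4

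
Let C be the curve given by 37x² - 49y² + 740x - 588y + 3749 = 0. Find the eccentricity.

e = √3182/37

Collect terms: 37(x² + 20x) -49(y² + 12y) = -3749
Complete the square: 37(x + 10)² -49(y + 6)² = -3749 + 3700 - 1764 = -1813
Divide by -1813: (y + 6)²/37 - (x + 10)²/49 = 1
Hyperbola, center (-10, -6), transverse axis vertical; a² = 37, b² = 49.
c² = a² + b² = 86, so c = √86.
e = c/a = √86/√37 = √3182/37.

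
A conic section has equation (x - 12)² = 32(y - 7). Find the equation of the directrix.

y = -1

Vertex (12, 7); 4p = 32 so p = 8. Opens up.
Directrix is the horizontal line y = k − p = 7 − (8) = -1.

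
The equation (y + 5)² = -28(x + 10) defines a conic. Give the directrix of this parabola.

Vertex (-10, -5); 4p = -28 so p = -7. Opens left.
Directrix is the vertical line x = h − p = -10 − (-7) = -3.

x = -3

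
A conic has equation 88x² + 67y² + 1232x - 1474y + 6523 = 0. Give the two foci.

(-7, 11 - √21) and (-7, 11 + √21)

Rearranging, 88(x² + 14x) + 67(y² - 22y) = -6523.
Complete the square in x and y: 88(x + 7)² + 67(y - 11)² = -6523 + 4312 + 8107 = 5896
Divide by 5896: (x + 7)²/67 + (y - 11)²/88 = 1
Ellipse, center (-7, 11), major axis vertical; a² = 88, b² = 67.
c² = a² - b² = 88 - 67 = 21, so c = √21.
Foci lie on the vertical axis through the center: (h, k ± c).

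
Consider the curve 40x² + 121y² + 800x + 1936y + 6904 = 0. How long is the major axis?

Group the x- and y-terms: 40(x² + 20x) + 121(y² + 16y) = -6904
Complete the square in x and y: 40(x + 10)² + 121(y + 8)² = -6904 + 4000 + 7744 = 4840
Dividing both sides by 4840: (x + 10)²/121 + (y + 8)²/40 = 1
Ellipse, center (-10, -8), major axis horizontal; a² = 121, b² = 40.
a² = 121 so a = 11; the major axis has length 2a = 22.

22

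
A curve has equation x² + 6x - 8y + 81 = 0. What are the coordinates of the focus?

Only x is squared. Complete the square in x: (x + 3)² = 8(y - 9).
Vertex (-3, 9); 4p = 8 so p = 2. Opens up.
Focus is p units from the vertex along the axis: (h, k + p).

(-3, 11)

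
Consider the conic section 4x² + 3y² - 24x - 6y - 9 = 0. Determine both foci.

(3, -1) and (3, 3)

Rearranging, 4(x² - 6x) + 3(y² - 2y) = 9.
Complete the square: 4(x - 3)² + 3(y - 1)² = 9 + 36 + 3 = 48
Divide by 48: (x - 3)²/12 + (y - 1)²/16 = 1
Ellipse, center (3, 1), major axis vertical; a² = 16, b² = 12.
c² = a² - b² = 16 - 12 = 4, so c = 2.
Foci lie on the vertical axis through the center: (h, k ± c).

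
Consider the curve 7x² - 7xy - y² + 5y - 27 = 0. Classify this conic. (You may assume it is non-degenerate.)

hyperbola

A = 7, B = -7, C = -1.
Discriminant B² − 4AC = (-7)² − 4·7·(-1) = 77.
B² − 4AC > 0 ⇒ hyperbola.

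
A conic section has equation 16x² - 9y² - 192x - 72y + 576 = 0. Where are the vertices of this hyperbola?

(6, -8) and (6, 0)

Group: 16(x² - 12x) -9(y² + 8y) = -576
Complete the square in x and y: 16(x - 6)² -9(y + 4)² = -576 + 576 - 144 = -144
Divide by -144: (y + 4)²/16 - (x - 6)²/9 = 1
Hyperbola, center (6, -4), transverse axis vertical; a² = 16, b² = 9.
a = 4. Vertices at (h, k ± a).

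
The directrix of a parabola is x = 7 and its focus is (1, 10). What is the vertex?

The vertex is the midpoint between the focus and the directrix along the axis of symmetry.
Axis is horizontal (directrix is vertical). Vertex x-coordinate = (1 + 7)/2 = 4; y-coordinate = 10.

(4, 10)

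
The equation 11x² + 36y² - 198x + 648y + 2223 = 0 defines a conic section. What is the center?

Group: 11(x² - 18x) + 36(y² + 18y) = -2223
Completing the square gives 11(x - 9)² + 36(y + 9)² = -2223 + 891 + 2916 = 1584.
Divide by 1584: (x - 9)²/144 + (y + 9)²/44 = 1
Ellipse with center (9, -9).

(9, -9)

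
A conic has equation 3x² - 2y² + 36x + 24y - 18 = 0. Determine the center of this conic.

(-6, 6)

3(x² + 12x) -2(y² - 12y) = 18
Completing the square gives 3(x + 6)² -2(y - 6)² = 18 + 108 - 72 = 54.
Dividing both sides by 54: (x + 6)²/18 - (y - 6)²/27 = 1
Hyperbola with center (-6, 6).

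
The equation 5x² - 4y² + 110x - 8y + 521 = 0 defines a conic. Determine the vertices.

(-15, -1) and (-7, -1)

5(x² + 22x) -4(y² + 2y) = -521
5(x + 11)² -4(y + 1)² = -521 + 605 - 4 = 80
Dividing both sides by 80: (x + 11)²/16 - (y + 1)²/20 = 1
Hyperbola, center (-11, -1), transverse axis horizontal; a² = 16, b² = 20.
a = 4. Vertices at (h ± a, k).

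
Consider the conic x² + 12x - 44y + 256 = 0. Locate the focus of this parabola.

Only x is squared. Complete the square in x: (x + 6)² = 44(y - 5).
Vertex (-6, 5); 4p = 44 so p = 11. Opens up.
Focus is p units from the vertex along the axis: (h, k + p).

(-6, 16)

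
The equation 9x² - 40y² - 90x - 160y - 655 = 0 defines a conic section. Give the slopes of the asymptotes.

Group: 9(x² - 10x) -40(y² + 4y) = 655
Completing the square gives 9(x - 5)² -40(y + 2)² = 655 + 225 - 160 = 720.
Divide by 720: (x - 5)²/80 - (y + 2)²/18 = 1
Hyperbola, center (5, -2), transverse axis horizontal; a² = 80, b² = 18.
For a horizontal hyperbola the asymptotes have slope ±b/a.
Here that is ±3√2/4√5 = ±3√10/20.

3√10/20 and -3√10/20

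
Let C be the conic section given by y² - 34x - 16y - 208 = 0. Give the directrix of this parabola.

Only y is squared. Complete the square in y: (y - 8)² = 34(x + 8).
Vertex (-8, 8); 4p = 34 so p = 17/2. Opens right.
Directrix is the vertical line x = h − p = -8 − (17/2) = -33/2.

x = -33/2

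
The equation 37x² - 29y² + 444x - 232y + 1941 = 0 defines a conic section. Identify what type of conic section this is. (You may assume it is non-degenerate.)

hyperbola

No xy term. Coefficients of x² and y² are A = 37, C = -29.
A and C have opposite signs ⇒ hyperbola.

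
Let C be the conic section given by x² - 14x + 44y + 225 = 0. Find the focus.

Only x is squared. Complete the square in x: (x - 7)² = -44(y + 4).
Vertex (7, -4); 4p = -44 so p = -11. Opens down.
Focus is p units from the vertex along the axis: (h, k + p).

(7, -15)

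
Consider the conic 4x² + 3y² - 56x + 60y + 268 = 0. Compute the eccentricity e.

Group the x- and y-terms: 4(x² - 14x) + 3(y² + 20y) = -268
4(x - 7)² + 3(y + 10)² = -268 + 196 + 300 = 228
Divide by 228: (x - 7)²/57 + (y + 10)²/76 = 1
Ellipse, center (7, -10), major axis vertical; a² = 76, b² = 57.
c² = a² - b² = 19, so c = √19.
e = c/a = √19/2√19 = 1/2.

e = 1/2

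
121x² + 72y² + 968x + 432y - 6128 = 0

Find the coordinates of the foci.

(-4, -10) and (-4, 4)

121(x² + 8x) + 72(y² + 6y) = 6128
Completing the square gives 121(x + 4)² + 72(y + 3)² = 6128 + 1936 + 648 = 8712.
Dividing both sides by 8712: (x + 4)²/72 + (y + 3)²/121 = 1
Ellipse, center (-4, -3), major axis vertical; a² = 121, b² = 72.
c² = a² - b² = 121 - 72 = 49, so c = 7.
Foci lie on the vertical axis through the center: (h, k ± c).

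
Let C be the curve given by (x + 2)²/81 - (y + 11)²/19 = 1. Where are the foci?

Center (-2, -11). The positive term is the x-term, so the transverse axis is horizontal; a² = 81, b² = 19.
c² = a² + b² = 81 + 19 = 100, so c = 10.
Foci lie on the horizontal axis through the center: (h ± c, k).

(-12, -11) and (8, -11)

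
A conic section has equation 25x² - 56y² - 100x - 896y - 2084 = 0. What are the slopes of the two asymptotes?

5√14/28 and -5√14/28

Rearranging, 25(x² - 4x) -56(y² + 16y) = 2084.
Completing the square gives 25(x - 2)² -56(y + 8)² = 2084 + 100 - 3584 = -1400.
Divide through by -1400 to get (y + 8)²/25 - (x - 2)²/56 = 1.
Hyperbola, center (2, -8), transverse axis vertical; a² = 25, b² = 56.
For a vertical hyperbola the asymptotes have slope ±a/b.
Here that is ±5/2√14 = ±5√14/28.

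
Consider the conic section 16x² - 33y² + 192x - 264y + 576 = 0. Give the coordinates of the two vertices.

Rearranging, 16(x² + 12x) -33(y² + 8y) = -576.
Completing the square gives 16(x + 6)² -33(y + 4)² = -576 + 576 - 528 = -528.
Divide through by -528 to get (y + 4)²/16 - (x + 6)²/33 = 1.
Hyperbola, center (-6, -4), transverse axis vertical; a² = 16, b² = 33.
a = 4. Vertices at (h, k ± a).

(-6, -8) and (-6, 0)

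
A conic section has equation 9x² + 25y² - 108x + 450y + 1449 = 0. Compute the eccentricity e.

Group the x- and y-terms: 9(x² - 12x) + 25(y² + 18y) = -1449
Complete the square: 9(x - 6)² + 25(y + 9)² = -1449 + 324 + 2025 = 900
Dividing both sides by 900: (x - 6)²/100 + (y + 9)²/36 = 1
Ellipse, center (6, -9), major axis horizontal; a² = 100, b² = 36.
c² = a² - b² = 64, so c = 8.
e = c/a = 8/10 = 4/5.

e = 4/5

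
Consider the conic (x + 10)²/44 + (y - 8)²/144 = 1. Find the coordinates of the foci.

(-10, -2) and (-10, 18)

Center (-10, 8). The larger denominator 144 sits under the y-term, so the major axis is vertical; a² = 144, b² = 44.
c² = a² - b² = 144 - 44 = 100, so c = 10.
Foci lie on the vertical axis through the center: (h, k ± c).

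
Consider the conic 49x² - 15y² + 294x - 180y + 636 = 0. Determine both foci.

49(x² + 6x) -15(y² + 12y) = -636
Complete the square in x and y: 49(x + 3)² -15(y + 6)² = -636 + 441 - 540 = -735
Divide by -735: (y + 6)²/49 - (x + 3)²/15 = 1
Hyperbola, center (-3, -6), transverse axis vertical; a² = 49, b² = 15.
c² = a² + b² = 49 + 15 = 64, so c = 8.
Foci lie on the vertical axis through the center: (h, k ± c).

(-3, -14) and (-3, 2)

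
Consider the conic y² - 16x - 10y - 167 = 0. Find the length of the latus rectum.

16

Only y is squared. Complete the square in y: (y - 5)² = 16(x + 12).
Vertex (-12, 5); 4p = 16 so p = 4. Opens right.
Latus rectum length = |4p| = 16.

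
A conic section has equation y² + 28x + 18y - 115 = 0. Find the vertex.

(7, -9)

Only y is squared. Complete the square in y: (y + 9)² = -28(x - 7).
Vertex (7, -9); 4p = -28 so p = -7. Opens left.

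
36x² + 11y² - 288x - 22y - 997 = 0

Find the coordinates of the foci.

(4, -9) and (4, 11)

Rearranging, 36(x² - 8x) + 11(y² - 2y) = 997.
Complete the square: 36(x - 4)² + 11(y - 1)² = 997 + 576 + 11 = 1584
Divide through by 1584 to get (x - 4)²/44 + (y - 1)²/144 = 1.
Ellipse, center (4, 1), major axis vertical; a² = 144, b² = 44.
c² = a² - b² = 144 - 44 = 100, so c = 10.
Foci lie on the vertical axis through the center: (h, k ± c).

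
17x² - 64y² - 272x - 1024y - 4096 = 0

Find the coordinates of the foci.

(-1, -8) and (17, -8)

Group the x- and y-terms: 17(x² - 16x) -64(y² + 16y) = 4096
17(x - 8)² -64(y + 8)² = 4096 + 1088 - 4096 = 1088
Divide by 1088: (x - 8)²/64 - (y + 8)²/17 = 1
Hyperbola, center (8, -8), transverse axis horizontal; a² = 64, b² = 17.
c² = a² + b² = 64 + 17 = 81, so c = 9.
Foci lie on the horizontal axis through the center: (h ± c, k).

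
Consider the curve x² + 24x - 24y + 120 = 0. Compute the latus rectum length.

24

Only x is squared. Complete the square in x: (x + 12)² = 24(y + 1).
Vertex (-12, -1); 4p = 24 so p = 6. Opens up.
Latus rectum length = |4p| = 24.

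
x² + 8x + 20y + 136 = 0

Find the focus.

(-4, -11)

Only x is squared. Complete the square in x: (x + 4)² = -20(y + 6).
Vertex (-4, -6); 4p = -20 so p = -5. Opens down.
Focus is p units from the vertex along the axis: (h, k + p).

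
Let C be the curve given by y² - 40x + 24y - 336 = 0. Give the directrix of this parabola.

x = -22

Only y is squared. Complete the square in y: (y + 12)² = 40(x + 12).
Vertex (-12, -12); 4p = 40 so p = 10. Opens right.
Directrix is the vertical line x = h − p = -12 − (10) = -22.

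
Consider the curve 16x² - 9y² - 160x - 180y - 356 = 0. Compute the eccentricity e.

e = 5/4

16(x² - 10x) -9(y² + 20y) = 356
Complete the square in x and y: 16(x - 5)² -9(y + 10)² = 356 + 400 - 900 = -144
Divide by -144: (y + 10)²/16 - (x - 5)²/9 = 1
Hyperbola, center (5, -10), transverse axis vertical; a² = 16, b² = 9.
c² = a² + b² = 25, so c = 5.
e = c/a = 5/4.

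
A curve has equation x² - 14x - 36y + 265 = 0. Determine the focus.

(7, 15)

Only x is squared. Complete the square in x: (x - 7)² = 36(y - 6).
Vertex (7, 6); 4p = 36 so p = 9. Opens up.
Focus is p units from the vertex along the axis: (h, k + p).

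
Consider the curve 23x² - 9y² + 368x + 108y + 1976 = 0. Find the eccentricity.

Group the x- and y-terms: 23(x² + 16x) -9(y² - 12y) = -1976
Complete the square in x and y: 23(x + 8)² -9(y - 6)² = -1976 + 1472 - 324 = -828
Divide by -828: (y - 6)²/92 - (x + 8)²/36 = 1
Hyperbola, center (-8, 6), transverse axis vertical; a² = 92, b² = 36.
c² = a² + b² = 128, so c = 8√2.
e = c/a = 8√2/2√23 = 4√46/23.

e = 4√46/23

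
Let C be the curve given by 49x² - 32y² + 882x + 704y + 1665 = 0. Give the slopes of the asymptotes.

Rearranging, 49(x² + 18x) -32(y² - 22y) = -1665.
Complete the square: 49(x + 9)² -32(y - 11)² = -1665 + 3969 - 3872 = -1568
Divide through by -1568 to get (y - 11)²/49 - (x + 9)²/32 = 1.
Hyperbola, center (-9, 11), transverse axis vertical; a² = 49, b² = 32.
For a vertical hyperbola the asymptotes have slope ±a/b.
Here that is ±7/4√2 = ±7√2/8.

7√2/8 and -7√2/8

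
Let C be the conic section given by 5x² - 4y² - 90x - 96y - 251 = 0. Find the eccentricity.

e = 3/2

5(x² - 18x) -4(y² + 24y) = 251
Complete the square: 5(x - 9)² -4(y + 12)² = 251 + 405 - 576 = 80
Divide through by 80 to get (x - 9)²/16 - (y + 12)²/20 = 1.
Hyperbola, center (9, -12), transverse axis horizontal; a² = 16, b² = 20.
c² = a² + b² = 36, so c = 6.
e = c/a = 6/4 = 3/2.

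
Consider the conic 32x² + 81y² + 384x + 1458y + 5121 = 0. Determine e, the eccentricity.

e = 7/9

Group the x- and y-terms: 32(x² + 12x) + 81(y² + 18y) = -5121
32(x + 6)² + 81(y + 9)² = -5121 + 1152 + 6561 = 2592
Divide through by 2592 to get (x + 6)²/81 + (y + 9)²/32 = 1.
Ellipse, center (-6, -9), major axis horizontal; a² = 81, b² = 32.
c² = a² - b² = 49, so c = 7.
e = c/a = 7/9.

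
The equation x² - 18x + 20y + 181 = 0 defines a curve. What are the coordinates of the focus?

(9, -10)

Only x is squared. Complete the square in x: (x - 9)² = -20(y + 5).
Vertex (9, -5); 4p = -20 so p = -5. Opens down.
Focus is p units from the vertex along the axis: (h, k + p).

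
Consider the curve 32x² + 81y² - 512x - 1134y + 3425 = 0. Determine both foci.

32(x² - 16x) + 81(y² - 14y) = -3425
32(x - 8)² + 81(y - 7)² = -3425 + 2048 + 3969 = 2592
Divide through by 2592 to get (x - 8)²/81 + (y - 7)²/32 = 1.
Ellipse, center (8, 7), major axis horizontal; a² = 81, b² = 32.
c² = a² - b² = 81 - 32 = 49, so c = 7.
Foci lie on the horizontal axis through the center: (h ± c, k).

(1, 7) and (15, 7)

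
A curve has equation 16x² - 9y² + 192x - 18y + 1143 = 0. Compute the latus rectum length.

Collect terms: 16(x² + 12x) -9(y² + 2y) = -1143
Completing the square gives 16(x + 6)² -9(y + 1)² = -1143 + 576 - 9 = -576.
Divide by -576: (y + 1)²/64 - (x + 6)²/36 = 1
Hyperbola, center (-6, -1), transverse axis vertical; a² = 64, b² = 36.
Latus rectum length = 2b²/a = 2·36/8 = 9.

9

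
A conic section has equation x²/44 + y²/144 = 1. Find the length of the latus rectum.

Center (0, 0). The larger denominator 144 sits under the y-term, so the major axis is vertical; a² = 144, b² = 44.
Latus rectum length = 2b²/a = 2·44/12 = 22/3.

22/3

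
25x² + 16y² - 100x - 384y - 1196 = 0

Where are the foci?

(2, 3) and (2, 21)

Rearranging, 25(x² - 4x) + 16(y² - 24y) = 1196.
Complete the square in x and y: 25(x - 2)² + 16(y - 12)² = 1196 + 100 + 2304 = 3600
Divide through by 3600 to get (x - 2)²/144 + (y - 12)²/225 = 1.
Ellipse, center (2, 12), major axis vertical; a² = 225, b² = 144.
c² = a² - b² = 225 - 144 = 81, so c = 9.
Foci lie on the vertical axis through the center: (h, k ± c).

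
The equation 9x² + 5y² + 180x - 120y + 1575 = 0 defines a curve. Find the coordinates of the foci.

9(x² + 20x) + 5(y² - 24y) = -1575
Complete the square: 9(x + 10)² + 5(y - 12)² = -1575 + 900 + 720 = 45
Dividing both sides by 45: (x + 10)²/5 + (y - 12)²/9 = 1
Ellipse, center (-10, 12), major axis vertical; a² = 9, b² = 5.
c² = a² - b² = 9 - 5 = 4, so c = 2.
Foci lie on the vertical axis through the center: (h, k ± c).

(-10, 10) and (-10, 14)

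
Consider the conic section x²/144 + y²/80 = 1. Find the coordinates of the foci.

(-8, 0) and (8, 0)

Center (0, 0). The larger denominator 144 sits under the x-term, so the major axis is horizontal; a² = 144, b² = 80.
c² = a² - b² = 144 - 80 = 64, so c = 8.
Foci lie on the horizontal axis through the center: (h ± c, k).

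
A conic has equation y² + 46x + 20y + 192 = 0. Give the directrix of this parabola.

x = 19/2

Only y is squared. Complete the square in y: (y + 10)² = -46(x + 2).
Vertex (-2, -10); 4p = -46 so p = -23/2. Opens left.
Directrix is the vertical line x = h − p = -2 − (-23/2) = 19/2.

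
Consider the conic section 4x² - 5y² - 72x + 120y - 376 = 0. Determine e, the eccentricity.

e = 3/2

Group the x- and y-terms: 4(x² - 18x) -5(y² - 24y) = 376
Completing the square gives 4(x - 9)² -5(y - 12)² = 376 + 324 - 720 = -20.
Divide by -20: (y - 12)²/4 - (x - 9)²/5 = 1
Hyperbola, center (9, 12), transverse axis vertical; a² = 4, b² = 5.
c² = a² + b² = 9, so c = 3.
e = c/a = 3/2.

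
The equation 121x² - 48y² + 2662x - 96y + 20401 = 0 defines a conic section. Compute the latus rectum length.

Group the x- and y-terms: 121(x² + 22x) -48(y² + 2y) = -20401
Complete the square: 121(x + 11)² -48(y + 1)² = -20401 + 14641 - 48 = -5808
Dividing both sides by -5808: (y + 1)²/121 - (x + 11)²/48 = 1
Hyperbola, center (-11, -1), transverse axis vertical; a² = 121, b² = 48.
Latus rectum length = 2b²/a = 2·48/11 = 96/11.

96/11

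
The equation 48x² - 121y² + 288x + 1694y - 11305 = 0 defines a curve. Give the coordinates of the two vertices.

Group: 48(x² + 6x) -121(y² - 14y) = 11305
Completing the square gives 48(x + 3)² -121(y - 7)² = 11305 + 432 - 5929 = 5808.
Divide through by 5808 to get (x + 3)²/121 - (y - 7)²/48 = 1.
Hyperbola, center (-3, 7), transverse axis horizontal; a² = 121, b² = 48.
a = 11. Vertices at (h ± a, k).

(-14, 7) and (8, 7)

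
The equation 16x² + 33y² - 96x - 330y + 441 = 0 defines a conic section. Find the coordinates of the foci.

(3 - √17, 5) and (3 + √17, 5)

Collect terms: 16(x² - 6x) + 33(y² - 10y) = -441
Complete the square in x and y: 16(x - 3)² + 33(y - 5)² = -441 + 144 + 825 = 528
Divide by 528: (x - 3)²/33 + (y - 5)²/16 = 1
Ellipse, center (3, 5), major axis horizontal; a² = 33, b² = 16.
c² = a² - b² = 33 - 16 = 17, so c = √17.
Foci lie on the horizontal axis through the center: (h ± c, k).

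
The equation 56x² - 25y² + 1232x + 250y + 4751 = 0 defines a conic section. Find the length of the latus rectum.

Rearranging, 56(x² + 22x) -25(y² - 10y) = -4751.
Complete the square: 56(x + 11)² -25(y - 5)² = -4751 + 6776 - 625 = 1400
Divide by 1400: (x + 11)²/25 - (y - 5)²/56 = 1
Hyperbola, center (-11, 5), transverse axis horizontal; a² = 25, b² = 56.
Latus rectum length = 2b²/a = 2·56/5 = 112/5.

112/5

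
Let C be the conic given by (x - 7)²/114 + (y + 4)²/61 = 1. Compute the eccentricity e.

e = √6042/114

Center (7, -4). The larger denominator 114 sits under the x-term, so the major axis is horizontal; a² = 114, b² = 61.
c² = a² - b² = 53, so c = √53.
e = c/a = √53/√114 = √6042/114.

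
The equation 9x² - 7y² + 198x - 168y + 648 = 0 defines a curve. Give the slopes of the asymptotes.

3√7/7 and -3√7/7

Rearranging, 9(x² + 22x) -7(y² + 24y) = -648.
Complete the square in x and y: 9(x + 11)² -7(y + 12)² = -648 + 1089 - 1008 = -567
Divide by -567: (y + 12)²/81 - (x + 11)²/63 = 1
Hyperbola, center (-11, -12), transverse axis vertical; a² = 81, b² = 63.
For a vertical hyperbola the asymptotes have slope ±a/b.
Here that is ±9/3√7 = ±3√7/7.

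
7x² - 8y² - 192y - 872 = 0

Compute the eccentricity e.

Rearranging, 7x² -8(y² + 24y) = 872.
7x² -8(y + 12)² = 872 + 0 - 1152 = -280
Divide by -280: (y + 12)²/35 - x²/40 = 1
Hyperbola, center (0, -12), transverse axis vertical; a² = 35, b² = 40.
c² = a² + b² = 75, so c = 5√3.
e = c/a = 5√3/√35 = √105/7.

e = √105/7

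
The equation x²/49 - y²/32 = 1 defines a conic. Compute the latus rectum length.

64/7

Center (0, 0). The positive term is the x-term, so the transverse axis is horizontal; a² = 49, b² = 32.
Latus rectum length = 2b²/a = 2·32/7 = 64/7.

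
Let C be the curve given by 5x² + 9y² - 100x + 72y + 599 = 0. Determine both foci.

Group: 5(x² - 20x) + 9(y² + 8y) = -599
Complete the square: 5(x - 10)² + 9(y + 4)² = -599 + 500 + 144 = 45
Divide by 45: (x - 10)²/9 + (y + 4)²/5 = 1
Ellipse, center (10, -4), major axis horizontal; a² = 9, b² = 5.
c² = a² - b² = 9 - 5 = 4, so c = 2.
Foci lie on the horizontal axis through the center: (h ± c, k).

(8, -4) and (12, -4)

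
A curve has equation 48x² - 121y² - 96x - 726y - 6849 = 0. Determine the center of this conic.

Rearranging, 48(x² - 2x) -121(y² + 6y) = 6849.
48(x - 1)² -121(y + 3)² = 6849 + 48 - 1089 = 5808
Divide through by 5808 to get (x - 1)²/121 - (y + 3)²/48 = 1.
Hyperbola with center (1, -3).

(1, -3)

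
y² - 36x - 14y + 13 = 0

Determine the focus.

Only y is squared. Complete the square in y: (y - 7)² = 36(x + 1).
Vertex (-1, 7); 4p = 36 so p = 9. Opens right.
Focus is p units from the vertex along the axis: (h + p, k).

(8, 7)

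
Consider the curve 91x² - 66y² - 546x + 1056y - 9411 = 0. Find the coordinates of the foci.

Group the x- and y-terms: 91(x² - 6x) -66(y² - 16y) = 9411
Complete the square in x and y: 91(x - 3)² -66(y - 8)² = 9411 + 819 - 4224 = 6006
Divide through by 6006 to get (x - 3)²/66 - (y - 8)²/91 = 1.
Hyperbola, center (3, 8), transverse axis horizontal; a² = 66, b² = 91.
c² = a² + b² = 66 + 91 = 157, so c = √157.
Foci lie on the horizontal axis through the center: (h ± c, k).

(3 - √157, 8) and (3 + √157, 8)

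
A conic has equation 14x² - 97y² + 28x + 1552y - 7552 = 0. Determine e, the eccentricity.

e = √10767/97

Group: 14(x² + 2x) -97(y² - 16y) = 7552
14(x + 1)² -97(y - 8)² = 7552 + 14 - 6208 = 1358
Divide by 1358: (x + 1)²/97 - (y - 8)²/14 = 1
Hyperbola, center (-1, 8), transverse axis horizontal; a² = 97, b² = 14.
c² = a² + b² = 111, so c = √111.
e = c/a = √111/√97 = √10767/97.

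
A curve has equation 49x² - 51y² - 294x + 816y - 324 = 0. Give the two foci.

(3, -2) and (3, 18)

Collect terms: 49(x² - 6x) -51(y² - 16y) = 324
Complete the square in x and y: 49(x - 3)² -51(y - 8)² = 324 + 441 - 3264 = -2499
Dividing both sides by -2499: (y - 8)²/49 - (x - 3)²/51 = 1
Hyperbola, center (3, 8), transverse axis vertical; a² = 49, b² = 51.
c² = a² + b² = 49 + 51 = 100, so c = 10.
Foci lie on the vertical axis through the center: (h, k ± c).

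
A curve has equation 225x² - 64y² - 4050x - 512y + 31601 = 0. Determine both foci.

Group: 225(x² - 18x) -64(y² + 8y) = -31601
Complete the square in x and y: 225(x - 9)² -64(y + 4)² = -31601 + 18225 - 1024 = -14400
Dividing both sides by -14400: (y + 4)²/225 - (x - 9)²/64 = 1
Hyperbola, center (9, -4), transverse axis vertical; a² = 225, b² = 64.
c² = a² + b² = 225 + 64 = 289, so c = 17.
Foci lie on the vertical axis through the center: (h, k ± c).

(9, -21) and (9, 13)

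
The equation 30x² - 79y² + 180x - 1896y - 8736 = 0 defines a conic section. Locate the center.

(-3, -12)

Group: 30(x² + 6x) -79(y² + 24y) = 8736
Completing the square gives 30(x + 3)² -79(y + 12)² = 8736 + 270 - 11376 = -2370.
Divide through by -2370 to get (y + 12)²/30 - (x + 3)²/79 = 1.
Hyperbola with center (-3, -12).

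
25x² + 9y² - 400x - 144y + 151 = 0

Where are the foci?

(8, -4) and (8, 20)

Collect terms: 25(x² - 16x) + 9(y² - 16y) = -151
25(x - 8)² + 9(y - 8)² = -151 + 1600 + 576 = 2025
Divide through by 2025 to get (x - 8)²/81 + (y - 8)²/225 = 1.
Ellipse, center (8, 8), major axis vertical; a² = 225, b² = 81.
c² = a² - b² = 225 - 81 = 144, so c = 12.
Foci lie on the vertical axis through the center: (h, k ± c).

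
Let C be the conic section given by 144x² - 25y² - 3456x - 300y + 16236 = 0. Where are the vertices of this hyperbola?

144(x² - 24x) -25(y² + 12y) = -16236
Complete the square: 144(x - 12)² -25(y + 6)² = -16236 + 20736 - 900 = 3600
Divide by 3600: (x - 12)²/25 - (y + 6)²/144 = 1
Hyperbola, center (12, -6), transverse axis horizontal; a² = 25, b² = 144.
a = 5. Vertices at (h ± a, k).

(7, -6) and (17, -6)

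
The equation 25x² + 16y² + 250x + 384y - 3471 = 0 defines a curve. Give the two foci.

(-5, -24) and (-5, 0)

Group: 25(x² + 10x) + 16(y² + 24y) = 3471
25(x + 5)² + 16(y + 12)² = 3471 + 625 + 2304 = 6400
Dividing both sides by 6400: (x + 5)²/256 + (y + 12)²/400 = 1
Ellipse, center (-5, -12), major axis vertical; a² = 400, b² = 256.
c² = a² - b² = 400 - 256 = 144, so c = 12.
Foci lie on the vertical axis through the center: (h, k ± c).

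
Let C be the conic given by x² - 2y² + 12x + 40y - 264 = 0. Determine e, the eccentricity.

e = √6/2

Collect terms: (x² + 12x) -2(y² - 20y) = 264
(x + 6)² -2(y - 10)² = 264 + 36 - 200 = 100
Divide by 100: (x + 6)²/100 - (y - 10)²/50 = 1
Hyperbola, center (-6, 10), transverse axis horizontal; a² = 100, b² = 50.
c² = a² + b² = 150, so c = 5√6.
e = c/a = 5√6/10 = √6/2.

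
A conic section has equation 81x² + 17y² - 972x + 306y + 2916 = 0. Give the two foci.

(6, -17) and (6, -1)

Rearranging, 81(x² - 12x) + 17(y² + 18y) = -2916.
Completing the square gives 81(x - 6)² + 17(y + 9)² = -2916 + 2916 + 1377 = 1377.
Dividing both sides by 1377: (x - 6)²/17 + (y + 9)²/81 = 1
Ellipse, center (6, -9), major axis vertical; a² = 81, b² = 17.
c² = a² - b² = 81 - 17 = 64, so c = 8.
Foci lie on the vertical axis through the center: (h, k ± c).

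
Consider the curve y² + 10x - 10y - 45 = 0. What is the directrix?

x = 19/2

Only y is squared. Complete the square in y: (y - 5)² = -10(x - 7).
Vertex (7, 5); 4p = -10 so p = -5/2. Opens left.
Directrix is the vertical line x = h − p = 7 − (-5/2) = 19/2.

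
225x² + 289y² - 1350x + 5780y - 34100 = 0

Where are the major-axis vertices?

Collect terms: 225(x² - 6x) + 289(y² + 20y) = 34100
225(x - 3)² + 289(y + 10)² = 34100 + 2025 + 28900 = 65025
Dividing both sides by 65025: (x - 3)²/289 + (y + 10)²/225 = 1
Ellipse, center (3, -10), major axis horizontal; a² = 289, b² = 225.
a = 17. Vertices at (h ± a, k).

(-14, -10) and (20, -10)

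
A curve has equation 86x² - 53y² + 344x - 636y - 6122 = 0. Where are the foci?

(-2 - √139, -6) and (-2 + √139, -6)

Group: 86(x² + 4x) -53(y² + 12y) = 6122
Completing the square gives 86(x + 2)² -53(y + 6)² = 6122 + 344 - 1908 = 4558.
Divide through by 4558 to get (x + 2)²/53 - (y + 6)²/86 = 1.
Hyperbola, center (-2, -6), transverse axis horizontal; a² = 53, b² = 86.
c² = a² + b² = 53 + 86 = 139, so c = √139.
Foci lie on the horizontal axis through the center: (h ± c, k).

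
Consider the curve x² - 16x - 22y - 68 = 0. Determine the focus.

(8, -1/2)

Only x is squared. Complete the square in x: (x - 8)² = 22(y + 6).
Vertex (8, -6); 4p = 22 so p = 11/2. Opens up.
Focus is p units from the vertex along the axis: (h, k + p).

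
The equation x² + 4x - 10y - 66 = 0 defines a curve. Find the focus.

Only x is squared. Complete the square in x: (x + 2)² = 10(y + 7).
Vertex (-2, -7); 4p = 10 so p = 5/2. Opens up.
Focus is p units from the vertex along the axis: (h, k + p).

(-2, -9/2)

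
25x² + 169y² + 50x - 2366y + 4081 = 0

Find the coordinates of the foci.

(-13, 7) and (11, 7)

25(x² + 2x) + 169(y² - 14y) = -4081
Completing the square gives 25(x + 1)² + 169(y - 7)² = -4081 + 25 + 8281 = 4225.
Divide through by 4225 to get (x + 1)²/169 + (y - 7)²/25 = 1.
Ellipse, center (-1, 7), major axis horizontal; a² = 169, b² = 25.
c² = a² - b² = 169 - 25 = 144, so c = 12.
Foci lie on the horizontal axis through the center: (h ± c, k).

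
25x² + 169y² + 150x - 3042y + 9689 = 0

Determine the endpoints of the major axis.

(-16, 9) and (10, 9)

25(x² + 6x) + 169(y² - 18y) = -9689
Completing the square gives 25(x + 3)² + 169(y - 9)² = -9689 + 225 + 13689 = 4225.
Dividing both sides by 4225: (x + 3)²/169 + (y - 9)²/25 = 1
Ellipse, center (-3, 9), major axis horizontal; a² = 169, b² = 25.
a = 13. Vertices at (h ± a, k).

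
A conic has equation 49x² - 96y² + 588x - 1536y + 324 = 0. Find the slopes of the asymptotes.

7√6/24 and -7√6/24

Group the x- and y-terms: 49(x² + 12x) -96(y² + 16y) = -324
Complete the square in x and y: 49(x + 6)² -96(y + 8)² = -324 + 1764 - 6144 = -4704
Divide through by -4704 to get (y + 8)²/49 - (x + 6)²/96 = 1.
Hyperbola, center (-6, -8), transverse axis vertical; a² = 49, b² = 96.
For a vertical hyperbola the asymptotes have slope ±a/b.
Here that is ±7/4√6 = ±7√6/24.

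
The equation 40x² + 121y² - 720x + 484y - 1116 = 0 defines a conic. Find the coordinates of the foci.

(0, -2) and (18, -2)

Collect terms: 40(x² - 18x) + 121(y² + 4y) = 1116
Completing the square gives 40(x - 9)² + 121(y + 2)² = 1116 + 3240 + 484 = 4840.
Dividing both sides by 4840: (x - 9)²/121 + (y + 2)²/40 = 1
Ellipse, center (9, -2), major axis horizontal; a² = 121, b² = 40.
c² = a² - b² = 121 - 40 = 81, so c = 9.
Foci lie on the horizontal axis through the center: (h ± c, k).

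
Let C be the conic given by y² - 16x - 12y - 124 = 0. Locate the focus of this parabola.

Only y is squared. Complete the square in y: (y - 6)² = 16(x + 10).
Vertex (-10, 6); 4p = 16 so p = 4. Opens right.
Focus is p units from the vertex along the axis: (h + p, k).

(-6, 6)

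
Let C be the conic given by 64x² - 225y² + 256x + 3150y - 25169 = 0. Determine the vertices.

Group: 64(x² + 4x) -225(y² - 14y) = 25169
64(x + 2)² -225(y - 7)² = 25169 + 256 - 11025 = 14400
Dividing both sides by 14400: (x + 2)²/225 - (y - 7)²/64 = 1
Hyperbola, center (-2, 7), transverse axis horizontal; a² = 225, b² = 64.
a = 15. Vertices at (h ± a, k).

(-17, 7) and (13, 7)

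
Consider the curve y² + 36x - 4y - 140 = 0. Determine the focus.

(-5, 2)

Only y is squared. Complete the square in y: (y - 2)² = -36(x - 4).
Vertex (4, 2); 4p = -36 so p = -9. Opens left.
Focus is p units from the vertex along the axis: (h + p, k).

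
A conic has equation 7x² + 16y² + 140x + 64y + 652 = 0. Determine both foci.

(-13, -2) and (-7, -2)

Group the x- and y-terms: 7(x² + 20x) + 16(y² + 4y) = -652
7(x + 10)² + 16(y + 2)² = -652 + 700 + 64 = 112
Divide by 112: (x + 10)²/16 + (y + 2)²/7 = 1
Ellipse, center (-10, -2), major axis horizontal; a² = 16, b² = 7.
c² = a² - b² = 16 - 7 = 9, so c = 3.
Foci lie on the horizontal axis through the center: (h ± c, k).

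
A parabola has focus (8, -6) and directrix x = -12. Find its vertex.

The vertex is the midpoint between the focus and the directrix along the axis of symmetry.
Axis is horizontal (directrix is vertical). Vertex x-coordinate = (8 + (-12))/2 = -2; y-coordinate = -6.

(-2, -6)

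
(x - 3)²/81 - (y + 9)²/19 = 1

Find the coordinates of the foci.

Center (3, -9). The positive term is the x-term, so the transverse axis is horizontal; a² = 81, b² = 19.
c² = a² + b² = 81 + 19 = 100, so c = 10.
Foci lie on the horizontal axis through the center: (h ± c, k).

(-7, -9) and (13, -9)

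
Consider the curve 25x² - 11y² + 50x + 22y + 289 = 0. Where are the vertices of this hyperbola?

(-1, -4) and (-1, 6)

25(x² + 2x) -11(y² - 2y) = -289
Complete the square in x and y: 25(x + 1)² -11(y - 1)² = -289 + 25 - 11 = -275
Dividing both sides by -275: (y - 1)²/25 - (x + 1)²/11 = 1
Hyperbola, center (-1, 1), transverse axis vertical; a² = 25, b² = 11.
a = 5. Vertices at (h, k ± a).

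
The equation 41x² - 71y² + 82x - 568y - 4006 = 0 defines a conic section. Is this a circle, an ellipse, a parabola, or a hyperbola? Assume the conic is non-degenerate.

hyperbola

No xy term. Coefficients of x² and y² are A = 41, C = -71.
A and C have opposite signs ⇒ hyperbola.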